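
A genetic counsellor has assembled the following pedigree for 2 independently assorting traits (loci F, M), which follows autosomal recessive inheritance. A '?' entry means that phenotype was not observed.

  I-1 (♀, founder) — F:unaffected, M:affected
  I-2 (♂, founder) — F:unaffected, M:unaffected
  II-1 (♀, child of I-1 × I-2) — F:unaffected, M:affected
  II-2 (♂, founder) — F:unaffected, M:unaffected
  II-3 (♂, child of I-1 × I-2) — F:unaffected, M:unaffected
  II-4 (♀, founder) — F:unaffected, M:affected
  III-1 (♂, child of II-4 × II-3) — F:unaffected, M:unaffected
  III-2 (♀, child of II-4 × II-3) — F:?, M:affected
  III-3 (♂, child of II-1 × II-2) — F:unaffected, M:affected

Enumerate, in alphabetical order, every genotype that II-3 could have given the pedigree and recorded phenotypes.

II-3 ∈ {FF Mm, Ff Mm}

F/I-1 un ·: FF|Ff
F/I-2 un ·: FF|Ff
F/II-1 un I-1×I-2: FF|Ff
F/II-2 un ·: FF|Ff
F/II-3 un I-1×I-2: FF|Ff
F/II-4 un ·: FF|Ff
F/III-1 un II-4×II-3: FF|Ff
F/III-2 ? II-4×II-3: FF|Ff|ff
F/III-3 un II-1×II-2: FF|Ff
⇒ F over [I-1,I-2,II-1,II-2,II-3,II-4,III-1,III-2,III-3]: 330 consistent
M/I-1 aff ·: mm
M/I-2 un ·: Mm
M/II-1 aff I-1×I-2: mm
M/II-2 un ·: Mm
M/II-3 un I-1×I-2: Mm
M/II-4 aff ·: mm
M/III-1 un II-4×II-3: Mm
M/III-2 aff II-4×II-3: mm
M/III-3 aff II-1×II-2: mm
⇒ M over [I-1,I-2,II-1,II-2,II-3,II-4,III-1,III-2,III-3]: 1 consistent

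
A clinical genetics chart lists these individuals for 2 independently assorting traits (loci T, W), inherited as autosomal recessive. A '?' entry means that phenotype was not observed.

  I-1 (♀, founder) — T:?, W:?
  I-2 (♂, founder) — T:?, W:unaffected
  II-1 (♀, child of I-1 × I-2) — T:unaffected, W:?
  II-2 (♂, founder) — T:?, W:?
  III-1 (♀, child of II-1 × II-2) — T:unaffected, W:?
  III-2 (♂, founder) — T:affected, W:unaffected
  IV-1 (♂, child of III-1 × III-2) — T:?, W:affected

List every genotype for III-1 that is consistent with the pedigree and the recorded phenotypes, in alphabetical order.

T/I-1 ? ·: TT|Tt|tt
T/I-2 ? ·: TT|Tt|tt
T/II-1 un I-1×I-2: TT|Tt
T/II-2 ? ·: TT|Tt|tt
T/III-1 un II-1×II-2: TT|Tt
T/III-2 aff ·: tt
T/IV-1 ? III-1×III-2: Tt|tt
⇒ T over [I-1,I-2,II-1,II-2,III-1,III-2,IV-1]: 80 consistent
W/I-1 ? ·: WW|Ww|ww
W/I-2 un ·: WW|Ww
W/II-1 ? I-1×I-2: WW|Ww|ww
W/II-2 ? ·: WW|Ww|ww
W/III-1 ? II-1×II-2: Ww|ww
W/III-2 un ·: Ww
W/IV-1 aff III-1×III-2: ww
⇒ W over [I-1,I-2,II-1,II-2,III-1,III-2,IV-1]: 41 consistent

III-1 ∈ {TT Ww, TT ww, Tt Ww, Tt ww}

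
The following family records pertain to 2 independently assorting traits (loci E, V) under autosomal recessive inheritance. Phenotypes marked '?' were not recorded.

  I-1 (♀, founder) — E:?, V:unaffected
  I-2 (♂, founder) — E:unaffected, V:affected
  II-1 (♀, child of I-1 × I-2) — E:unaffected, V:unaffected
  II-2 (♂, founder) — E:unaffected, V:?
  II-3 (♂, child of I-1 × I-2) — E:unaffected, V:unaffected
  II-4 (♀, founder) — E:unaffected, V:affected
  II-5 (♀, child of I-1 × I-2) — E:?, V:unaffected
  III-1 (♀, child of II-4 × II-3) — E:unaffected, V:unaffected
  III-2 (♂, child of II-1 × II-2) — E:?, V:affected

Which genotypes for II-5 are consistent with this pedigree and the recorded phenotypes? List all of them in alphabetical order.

E/I-1 ? ·: EE|Ee|ee
E/I-2 un ·: EE|Ee
E/II-1 un I-1×I-2: EE|Ee
E/II-2 un ·: EE|Ee
E/II-3 un I-1×I-2: EE|Ee
E/II-4 un ·: EE|Ee
E/II-5 ? I-1×I-2: EE|Ee|ee
E/III-1 un II-4×II-3: EE|Ee
E/III-2 ? II-1×II-2: EE|Ee|ee
⇒ E over [I-1,I-2,II-1,II-2,II-3,II-4,II-5,III-1,III-2]: 461 consistent
V/I-1 un ·: VV|Vv
V/I-2 aff ·: vv
V/II-1 un I-1×I-2: Vv
V/II-2 ? ·: Vv|vv
V/II-3 un I-1×I-2: Vv
V/II-4 aff ·: vv
V/II-5 un I-1×I-2: Vv
V/III-1 un II-4×II-3: Vv
V/III-2 aff II-1×II-2: vv
⇒ V over [I-1,I-2,II-1,II-2,II-3,II-4,II-5,III-1,III-2]: 4 consistent

II-5 ∈ {EE Vv, Ee Vv, ee Vv}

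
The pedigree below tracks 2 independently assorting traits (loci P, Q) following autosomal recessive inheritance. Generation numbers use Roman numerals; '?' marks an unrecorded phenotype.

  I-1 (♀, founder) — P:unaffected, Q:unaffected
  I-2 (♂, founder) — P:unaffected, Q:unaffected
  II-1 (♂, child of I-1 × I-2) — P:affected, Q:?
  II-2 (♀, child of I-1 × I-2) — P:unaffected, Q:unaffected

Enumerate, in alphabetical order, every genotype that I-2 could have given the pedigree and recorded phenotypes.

P/I-1 un ·: Pp
P/I-2 un ·: Pp
P/II-1 aff I-1×I-2: pp
P/II-2 un I-1×I-2: PP|Pp
⇒ P over [I-1,I-2,II-1,II-2]: 2 consistent
Q/I-1 un ·: QQ|Qq
Q/I-2 un ·: QQ|Qq
Q/II-1 ? I-1×I-2: QQ|Qq|qq
Q/II-2 un I-1×I-2: QQ|Qq
⇒ Q over [I-1,I-2,II-1,II-2]: 15 consistent

I-2 ∈ {Pp QQ, Pp Qq}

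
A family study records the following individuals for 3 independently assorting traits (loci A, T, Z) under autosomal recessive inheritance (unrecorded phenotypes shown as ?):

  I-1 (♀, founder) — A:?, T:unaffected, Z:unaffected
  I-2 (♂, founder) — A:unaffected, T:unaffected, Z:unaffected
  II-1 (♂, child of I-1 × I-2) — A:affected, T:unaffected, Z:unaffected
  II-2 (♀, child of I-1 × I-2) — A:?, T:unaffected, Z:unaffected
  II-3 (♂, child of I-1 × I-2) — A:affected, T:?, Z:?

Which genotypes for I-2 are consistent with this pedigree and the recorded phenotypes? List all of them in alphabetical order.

A/I-1 ? ·: Aa|aa
A/I-2 un ·: Aa
A/II-1 aff I-1×I-2: aa
A/II-2 ? I-1×I-2: AA|Aa|aa
A/II-3 aff I-1×I-2: aa
⇒ A over [I-1,I-2,II-1,II-2,II-3]: 5 consistent
T/I-1 un ·: TT|Tt
T/I-2 un ·: TT|Tt
T/II-1 un I-1×I-2: TT|Tt
T/II-2 un I-1×I-2: TT|Tt
T/II-3 ? I-1×I-2: TT|Tt|tt
⇒ T over [I-1,I-2,II-1,II-2,II-3]: 29 consistent
Z/I-1 un ·: ZZ|Zz
Z/I-2 un ·: ZZ|Zz
Z/II-1 un I-1×I-2: ZZ|Zz
Z/II-2 un I-1×I-2: ZZ|Zz
Z/II-3 ? I-1×I-2: ZZ|Zz|zz
⇒ Z over [I-1,I-2,II-1,II-2,II-3]: 29 consistent

I-2 ∈ {Aa TT ZZ, Aa TT Zz, Aa Tt ZZ, Aa Tt Zz}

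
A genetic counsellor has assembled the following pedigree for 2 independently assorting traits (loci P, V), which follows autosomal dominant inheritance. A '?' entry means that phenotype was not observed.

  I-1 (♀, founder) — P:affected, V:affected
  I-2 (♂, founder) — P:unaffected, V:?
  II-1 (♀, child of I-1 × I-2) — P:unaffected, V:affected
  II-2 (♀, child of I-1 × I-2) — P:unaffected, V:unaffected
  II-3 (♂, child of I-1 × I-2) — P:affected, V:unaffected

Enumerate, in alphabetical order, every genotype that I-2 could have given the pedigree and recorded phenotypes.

I-2 ∈ {pp Vv, pp vv}

P/I-1 aff ·: Pp
P/I-2 un ·: pp
P/II-1 un I-1×I-2: pp
P/II-2 un I-1×I-2: pp
P/II-3 aff I-1×I-2: Pp
⇒ P over [I-1,I-2,II-1,II-2,II-3]: 1 consistent
V/I-1 aff ·: Vv
V/I-2 ? ·: vv|Vv
V/II-1 aff I-1×I-2: Vv|VV
V/II-2 un I-1×I-2: vv
V/II-3 un I-1×I-2: vv
⇒ V over [I-1,I-2,II-1,II-2,II-3]: 3 consistent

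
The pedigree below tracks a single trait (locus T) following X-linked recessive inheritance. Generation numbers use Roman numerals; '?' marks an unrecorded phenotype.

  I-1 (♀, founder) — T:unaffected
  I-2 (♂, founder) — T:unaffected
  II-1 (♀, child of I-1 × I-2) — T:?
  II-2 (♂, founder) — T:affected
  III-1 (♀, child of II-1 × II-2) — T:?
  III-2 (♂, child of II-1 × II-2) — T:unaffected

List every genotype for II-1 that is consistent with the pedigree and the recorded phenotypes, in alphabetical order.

T/I-1 un ·: X^TX^T|X^TX^t
T/I-2 un ·: X^TY
T/II-1 ? I-1×I-2: X^TX^T|X^TX^t
T/II-2 aff ·: X^tY
T/III-1 ? II-1×II-2: X^TX^t|X^tX^t
T/III-2 un II-1×II-2: X^TY
⇒ T over [I-1,I-2,II-1,II-2,III-1,III-2]: 4 consistent

II-1 ∈ {X^TX^T, X^TX^t}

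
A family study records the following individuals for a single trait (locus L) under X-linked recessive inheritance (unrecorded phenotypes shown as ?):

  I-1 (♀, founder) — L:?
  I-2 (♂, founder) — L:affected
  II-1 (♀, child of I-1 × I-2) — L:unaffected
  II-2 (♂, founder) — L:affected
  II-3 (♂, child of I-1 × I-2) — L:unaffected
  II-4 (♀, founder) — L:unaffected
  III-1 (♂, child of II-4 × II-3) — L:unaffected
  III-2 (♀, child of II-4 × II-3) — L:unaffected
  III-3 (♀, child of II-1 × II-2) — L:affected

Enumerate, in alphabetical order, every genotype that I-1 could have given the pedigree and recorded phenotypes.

L/I-1 ? ·: X^LX^L|X^LX^l
L/I-2 aff ·: X^lY
L/II-1 un I-1×I-2: X^LX^l
L/II-2 aff ·: X^lY
L/II-3 un I-1×I-2: X^LY
L/II-4 un ·: X^LX^L|X^LX^l
L/III-1 un II-4×II-3: X^LY
L/III-2 un II-4×II-3: X^LX^L|X^LX^l
L/III-3 aff II-1×II-2: X^lX^l
⇒ L over [I-1,I-2,II-1,II-2,II-3,II-4,III-1,III-2,III-3]: 6 consistent

I-1 ∈ {X^LX^L, X^LX^l}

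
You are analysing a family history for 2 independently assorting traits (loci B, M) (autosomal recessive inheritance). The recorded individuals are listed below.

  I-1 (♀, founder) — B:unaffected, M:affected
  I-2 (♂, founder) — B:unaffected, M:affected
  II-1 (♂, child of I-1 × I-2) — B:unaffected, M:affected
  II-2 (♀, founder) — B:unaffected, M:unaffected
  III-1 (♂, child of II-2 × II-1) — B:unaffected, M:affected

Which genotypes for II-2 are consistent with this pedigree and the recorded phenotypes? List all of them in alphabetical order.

II-2 ∈ {BB Mm, Bb Mm}

B/I-1 un ·: BB|Bb
B/I-2 un ·: BB|Bb
B/II-1 un I-1×I-2: BB|Bb
B/II-2 un ·: BB|Bb
B/III-1 un II-2×II-1: BB|Bb
⇒ B over [I-1,I-2,II-1,II-2,III-1]: 24 consistent
M/I-1 aff ·: mm
M/I-2 aff ·: mm
M/II-1 aff I-1×I-2: mm
M/II-2 un ·: Mm
M/III-1 aff II-2×II-1: mm
⇒ M over [I-1,I-2,II-1,II-2,III-1]: 1 consistent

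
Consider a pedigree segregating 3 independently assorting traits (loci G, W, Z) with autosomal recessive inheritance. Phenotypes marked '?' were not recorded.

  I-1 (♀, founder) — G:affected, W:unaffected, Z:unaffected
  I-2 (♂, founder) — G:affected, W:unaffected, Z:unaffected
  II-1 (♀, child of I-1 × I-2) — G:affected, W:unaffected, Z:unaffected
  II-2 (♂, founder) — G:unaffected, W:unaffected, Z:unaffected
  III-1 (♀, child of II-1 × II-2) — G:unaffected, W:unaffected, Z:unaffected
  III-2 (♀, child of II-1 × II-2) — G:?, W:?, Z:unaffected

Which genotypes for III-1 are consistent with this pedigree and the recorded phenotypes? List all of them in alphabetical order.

III-1 ∈ {Gg WW ZZ, Gg WW Zz, Gg Ww ZZ, Gg Ww Zz}

G/I-1 aff ·: gg
G/I-2 aff ·: gg
G/II-1 aff I-1×I-2: gg
G/II-2 un ·: GG|Gg
G/III-1 un II-1×II-2: Gg
G/III-2 ? II-1×II-2: Gg|gg
⇒ G over [I-1,I-2,II-1,II-2,III-1,III-2]: 3 consistent
W/I-1 un ·: WW|Ww
W/I-2 un ·: WW|Ww
W/II-1 un I-1×I-2: WW|Ww
W/II-2 un ·: WW|Ww
W/III-1 un II-1×II-2: WW|Ww
W/III-2 ? II-1×II-2: WW|Ww|ww
⇒ W over [I-1,I-2,II-1,II-2,III-1,III-2]: 50 consistent
Z/I-1 un ·: ZZ|Zz
Z/I-2 un ·: ZZ|Zz
Z/II-1 un I-1×I-2: ZZ|Zz
Z/II-2 un ·: ZZ|Zz
Z/III-1 un II-1×II-2: ZZ|Zz
Z/III-2 un II-1×II-2: ZZ|Zz
⇒ Z over [I-1,I-2,II-1,II-2,III-1,III-2]: 44 consistent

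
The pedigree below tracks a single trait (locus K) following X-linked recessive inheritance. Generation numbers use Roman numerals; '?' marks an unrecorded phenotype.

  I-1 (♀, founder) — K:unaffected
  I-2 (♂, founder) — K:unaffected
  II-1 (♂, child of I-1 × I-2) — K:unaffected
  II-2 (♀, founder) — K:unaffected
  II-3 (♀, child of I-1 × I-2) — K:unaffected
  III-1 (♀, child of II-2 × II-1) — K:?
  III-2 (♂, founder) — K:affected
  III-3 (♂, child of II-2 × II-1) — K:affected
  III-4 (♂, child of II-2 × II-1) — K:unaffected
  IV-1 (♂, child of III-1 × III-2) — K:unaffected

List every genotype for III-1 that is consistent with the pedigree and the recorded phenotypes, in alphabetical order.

K/I-1 un ·: X^KX^K|X^KX^k
K/I-2 un ·: X^KY
K/II-1 un I-1×I-2: X^KY
K/II-2 un ·: X^KX^k
K/II-3 un I-1×I-2: X^KX^K|X^KX^k
K/III-1 ? II-2×II-1: X^KX^K|X^KX^k
K/III-2 aff ·: X^kY
K/III-3 aff II-2×II-1: X^kY
K/III-4 un II-2×II-1: X^KY
K/IV-1 un III-1×III-2: X^KY
⇒ K over [I-1,I-2,II-1,II-2,II-3,III-1,III-2,III-3,III-4,IV-1]: 6 consistent

III-1 ∈ {X^KX^K, X^KX^k}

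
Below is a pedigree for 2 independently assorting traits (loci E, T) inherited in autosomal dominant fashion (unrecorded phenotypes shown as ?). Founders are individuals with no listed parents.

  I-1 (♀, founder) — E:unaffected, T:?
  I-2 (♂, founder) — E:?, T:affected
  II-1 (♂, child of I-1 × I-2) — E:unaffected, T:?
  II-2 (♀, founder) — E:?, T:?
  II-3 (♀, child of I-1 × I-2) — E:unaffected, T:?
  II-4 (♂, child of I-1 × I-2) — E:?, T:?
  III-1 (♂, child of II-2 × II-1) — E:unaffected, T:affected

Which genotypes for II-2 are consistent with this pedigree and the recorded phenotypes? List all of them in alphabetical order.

II-2 ∈ {Ee TT, Ee Tt, Ee tt, ee TT, ee Tt, ee tt}

E/I-1 un ·: ee
E/I-2 ? ·: ee|Ee
E/II-1 un I-1×I-2: ee
E/II-2 ? ·: ee|Ee
E/II-3 un I-1×I-2: ee
E/II-4 ? I-1×I-2: ee|Ee
E/III-1 un II-2×II-1: ee
⇒ E over [I-1,I-2,II-1,II-2,II-3,II-4,III-1]: 6 consistent
T/I-1 ? ·: tt|Tt|TT
T/I-2 aff ·: Tt|TT
T/II-1 ? I-1×I-2: tt|Tt|TT
T/II-2 ? ·: tt|Tt|TT
T/II-3 ? I-1×I-2: tt|Tt|TT
T/II-4 ? I-1×I-2: tt|Tt|TT
T/III-1 aff II-2×II-1: Tt|TT
⇒ T over [I-1,I-2,II-1,II-2,II-3,II-4,III-1]: 208 consistent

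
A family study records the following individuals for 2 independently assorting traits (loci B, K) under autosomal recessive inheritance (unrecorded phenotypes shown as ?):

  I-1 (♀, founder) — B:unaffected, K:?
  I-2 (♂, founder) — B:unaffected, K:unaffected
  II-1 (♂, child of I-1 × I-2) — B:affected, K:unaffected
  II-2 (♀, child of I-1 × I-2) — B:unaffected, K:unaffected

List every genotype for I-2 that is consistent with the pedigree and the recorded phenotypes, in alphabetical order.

I-2 ∈ {Bb KK, Bb Kk}

B/I-1 un ·: Bb
B/I-2 un ·: Bb
B/II-1 aff I-1×I-2: bb
B/II-2 un I-1×I-2: BB|Bb
⇒ B over [I-1,I-2,II-1,II-2]: 2 consistent
K/I-1 ? ·: KK|Kk|kk
K/I-2 un ·: KK|Kk
K/II-1 un I-1×I-2: KK|Kk
K/II-2 un I-1×I-2: KK|Kk
⇒ K over [I-1,I-2,II-1,II-2]: 15 consistent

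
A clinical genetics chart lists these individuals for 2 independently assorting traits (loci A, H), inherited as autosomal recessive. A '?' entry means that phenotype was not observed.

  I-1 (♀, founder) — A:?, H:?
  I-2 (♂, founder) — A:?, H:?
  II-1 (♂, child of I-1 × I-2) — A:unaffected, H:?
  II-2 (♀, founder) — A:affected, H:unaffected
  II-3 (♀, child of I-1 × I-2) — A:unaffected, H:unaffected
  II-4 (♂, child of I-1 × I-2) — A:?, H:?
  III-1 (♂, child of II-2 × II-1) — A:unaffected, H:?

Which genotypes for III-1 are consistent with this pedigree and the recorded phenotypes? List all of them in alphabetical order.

A/I-1 ? ·: AA|Aa|aa
A/I-2 ? ·: AA|Aa|aa
A/II-1 un I-1×I-2: AA|Aa
A/II-2 aff ·: aa
A/II-3 un I-1×I-2: AA|Aa
A/II-4 ? I-1×I-2: AA|Aa|aa
A/III-1 un II-2×II-1: Aa
⇒ A over [I-1,I-2,II-1,II-2,II-3,II-4,III-1]: 35 consistent
H/I-1 ? ·: HH|Hh|hh
H/I-2 ? ·: HH|Hh|hh
H/II-1 ? I-1×I-2: HH|Hh|hh
H/II-2 un ·: HH|Hh
H/II-3 un I-1×I-2: HH|Hh
H/II-4 ? I-1×I-2: HH|Hh|hh
H/III-1 ? II-2×II-1: HH|Hh|hh
⇒ H over [I-1,I-2,II-1,II-2,II-3,II-4,III-1]: 175 consistent

III-1 ∈ {Aa HH, Aa Hh, Aa hh}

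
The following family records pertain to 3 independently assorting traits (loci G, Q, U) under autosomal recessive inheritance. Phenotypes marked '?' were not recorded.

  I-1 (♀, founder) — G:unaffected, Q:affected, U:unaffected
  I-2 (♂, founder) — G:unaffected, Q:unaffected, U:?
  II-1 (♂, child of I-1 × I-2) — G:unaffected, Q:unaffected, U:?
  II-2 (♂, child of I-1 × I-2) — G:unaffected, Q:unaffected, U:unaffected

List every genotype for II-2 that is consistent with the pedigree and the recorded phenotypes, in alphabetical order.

G/I-1 un ·: GG|Gg
G/I-2 un ·: GG|Gg
G/II-1 un I-1×I-2: GG|Gg
G/II-2 un I-1×I-2: GG|Gg
⇒ G over [I-1,I-2,II-1,II-2]: 13 consistent
Q/I-1 aff ·: qq
Q/I-2 un ·: QQ|Qq
Q/II-1 un I-1×I-2: Qq
Q/II-2 un I-1×I-2: Qq
⇒ Q over [I-1,I-2,II-1,II-2]: 2 consistent
U/I-1 un ·: UU|Uu
U/I-2 ? ·: UU|Uu|uu
U/II-1 ? I-1×I-2: UU|Uu|uu
U/II-2 un I-1×I-2: UU|Uu
⇒ U over [I-1,I-2,II-1,II-2]: 18 consistent

II-2 ∈ {GG Qq UU, GG Qq Uu, Gg Qq UU, Gg Qq Uu}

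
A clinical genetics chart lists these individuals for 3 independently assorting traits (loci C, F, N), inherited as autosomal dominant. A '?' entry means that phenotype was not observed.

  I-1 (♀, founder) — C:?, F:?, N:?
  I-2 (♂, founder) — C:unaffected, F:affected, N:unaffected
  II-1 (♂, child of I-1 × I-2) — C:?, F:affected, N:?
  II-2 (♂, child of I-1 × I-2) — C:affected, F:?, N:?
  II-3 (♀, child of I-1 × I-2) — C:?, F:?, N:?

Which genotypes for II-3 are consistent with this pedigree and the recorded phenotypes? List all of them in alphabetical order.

II-3 ∈ {Cc FF Nn, Cc FF nn, Cc Ff Nn, Cc Ff nn, Cc ff Nn, Cc ff nn, cc FF Nn, cc FF nn, cc Ff Nn, cc Ff nn, cc ff Nn, cc ff nn}

C/I-1 ? ·: Cc|CC
C/I-2 un ·: cc
C/II-1 ? I-1×I-2: cc|Cc
C/II-2 aff I-1×I-2: Cc
C/II-3 ? I-1×I-2: cc|Cc
⇒ C over [I-1,I-2,II-1,II-2,II-3]: 5 consistent
F/I-1 ? ·: ff|Ff|FF
F/I-2 aff ·: Ff|FF
F/II-1 aff I-1×I-2: Ff|FF
F/II-2 ? I-1×I-2: ff|Ff|FF
F/II-3 ? I-1×I-2: ff|Ff|FF
⇒ F over [I-1,I-2,II-1,II-2,II-3]: 40 consistent
N/I-1 ? ·: nn|Nn|NN
N/I-2 un ·: nn
N/II-1 ? I-1×I-2: nn|Nn
N/II-2 ? I-1×I-2: nn|Nn
N/II-3 ? I-1×I-2: nn|Nn
⇒ N over [I-1,I-2,II-1,II-2,II-3]: 10 consistent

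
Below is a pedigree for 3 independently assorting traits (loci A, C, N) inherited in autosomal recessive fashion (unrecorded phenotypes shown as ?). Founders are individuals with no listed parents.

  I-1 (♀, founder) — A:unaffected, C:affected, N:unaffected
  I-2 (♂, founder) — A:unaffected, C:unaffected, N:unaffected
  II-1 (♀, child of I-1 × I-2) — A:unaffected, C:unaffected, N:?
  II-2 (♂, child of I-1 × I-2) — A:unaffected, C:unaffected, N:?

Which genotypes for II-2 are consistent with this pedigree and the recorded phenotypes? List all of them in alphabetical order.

II-2 ∈ {AA Cc NN, AA Cc Nn, AA Cc nn, Aa Cc NN, Aa Cc Nn, Aa Cc nn}

A/I-1 un ·: AA|Aa
A/I-2 un ·: AA|Aa
A/II-1 un I-1×I-2: AA|Aa
A/II-2 un I-1×I-2: AA|Aa
⇒ A over [I-1,I-2,II-1,II-2]: 13 consistent
C/I-1 aff ·: cc
C/I-2 un ·: CC|Cc
C/II-1 un I-1×I-2: Cc
C/II-2 un I-1×I-2: Cc
⇒ C over [I-1,I-2,II-1,II-2]: 2 consistent
N/I-1 un ·: NN|Nn
N/I-2 un ·: NN|Nn
N/II-1 ? I-1×I-2: NN|Nn|nn
N/II-2 ? I-1×I-2: NN|Nn|nn
⇒ N over [I-1,I-2,II-1,II-2]: 18 consistent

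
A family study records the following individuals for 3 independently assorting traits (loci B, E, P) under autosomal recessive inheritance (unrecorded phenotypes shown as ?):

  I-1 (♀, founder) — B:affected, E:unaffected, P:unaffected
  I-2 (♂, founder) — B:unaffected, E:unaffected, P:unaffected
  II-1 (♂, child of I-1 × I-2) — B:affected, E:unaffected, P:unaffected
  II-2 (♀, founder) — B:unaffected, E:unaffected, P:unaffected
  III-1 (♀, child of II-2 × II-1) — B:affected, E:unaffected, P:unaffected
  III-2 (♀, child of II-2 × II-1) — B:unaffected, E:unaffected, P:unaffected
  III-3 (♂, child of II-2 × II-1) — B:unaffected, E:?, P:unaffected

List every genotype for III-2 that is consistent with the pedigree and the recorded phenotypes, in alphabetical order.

III-2 ∈ {Bb EE PP, Bb EE Pp, Bb Ee PP, Bb Ee Pp}

B/I-1 aff ·: bb
B/I-2 un ·: Bb
B/II-1 aff I-1×I-2: bb
B/II-2 un ·: Bb
B/III-1 aff II-2×II-1: bb
B/III-2 un II-2×II-1: Bb
B/III-3 un II-2×II-1: Bb
⇒ B over [I-1,I-2,II-1,II-2,III-1,III-2,III-3]: 1 consistent
E/I-1 un ·: EE|Ee
E/I-2 un ·: EE|Ee
E/II-1 un I-1×I-2: EE|Ee
E/II-2 un ·: EE|Ee
E/III-1 un II-2×II-1: EE|Ee
E/III-2 un II-2×II-1: EE|Ee
E/III-3 ? II-2×II-1: EE|Ee|ee
⇒ E over [I-1,I-2,II-1,II-2,III-1,III-2,III-3]: 96 consistent
P/I-1 un ·: PP|Pp
P/I-2 un ·: PP|Pp
P/II-1 un I-1×I-2: PP|Pp
P/II-2 un ·: PP|Pp
P/III-1 un II-2×II-1: PP|Pp
P/III-2 un II-2×II-1: PP|Pp
P/III-3 un II-2×II-1: PP|Pp
⇒ P over [I-1,I-2,II-1,II-2,III-1,III-2,III-3]: 84 consistent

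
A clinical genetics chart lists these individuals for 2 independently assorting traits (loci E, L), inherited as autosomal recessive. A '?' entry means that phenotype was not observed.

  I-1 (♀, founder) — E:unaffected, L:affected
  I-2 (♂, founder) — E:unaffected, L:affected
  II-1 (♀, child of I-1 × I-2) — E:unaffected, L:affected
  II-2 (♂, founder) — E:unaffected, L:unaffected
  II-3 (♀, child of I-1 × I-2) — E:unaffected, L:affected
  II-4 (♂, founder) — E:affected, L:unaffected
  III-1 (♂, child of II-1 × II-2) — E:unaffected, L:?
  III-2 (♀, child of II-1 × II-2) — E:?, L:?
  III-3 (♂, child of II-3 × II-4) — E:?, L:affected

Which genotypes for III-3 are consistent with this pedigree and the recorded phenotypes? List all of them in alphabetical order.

III-3 ∈ {Ee ll, ee ll}

E/I-1 un ·: EE|Ee
E/I-2 un ·: EE|Ee
E/II-1 un I-1×I-2: EE|Ee
E/II-2 un ·: EE|Ee
E/II-3 un I-1×I-2: EE|Ee
E/II-4 aff ·: ee
E/III-1 un II-1×II-2: EE|Ee
E/III-2 ? II-1×II-2: EE|Ee|ee
E/III-3 ? II-3×II-4: Ee|ee
⇒ E over [I-1,I-2,II-1,II-2,II-3,II-4,III-1,III-2,III-3]: 140 consistent
L/I-1 aff ·: ll
L/I-2 aff ·: ll
L/II-1 aff I-1×I-2: ll
L/II-2 un ·: LL|Ll
L/II-3 aff I-1×I-2: ll
L/II-4 un ·: Ll
L/III-1 ? II-1×II-2: Ll|ll
L/III-2 ? II-1×II-2: Ll|ll
L/III-3 aff II-3×II-4: ll
⇒ L over [I-1,I-2,II-1,II-2,II-3,II-4,III-1,III-2,III-3]: 5 consistent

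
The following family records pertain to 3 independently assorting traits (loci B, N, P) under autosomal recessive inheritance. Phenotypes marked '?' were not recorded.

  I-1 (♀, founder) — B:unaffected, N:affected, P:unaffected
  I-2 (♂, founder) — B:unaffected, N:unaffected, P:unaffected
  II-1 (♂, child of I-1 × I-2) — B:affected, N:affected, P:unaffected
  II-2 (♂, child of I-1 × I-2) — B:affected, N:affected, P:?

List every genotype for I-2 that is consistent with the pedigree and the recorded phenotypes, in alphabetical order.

B/I-1 un ·: Bb
B/I-2 un ·: Bb
B/II-1 aff I-1×I-2: bb
B/II-2 aff I-1×I-2: bb
⇒ B over [I-1,I-2,II-1,II-2]: 1 consistent
N/I-1 aff ·: nn
N/I-2 un ·: Nn
N/II-1 aff I-1×I-2: nn
N/II-2 aff I-1×I-2: nn
⇒ N over [I-1,I-2,II-1,II-2]: 1 consistent
P/I-1 un ·: PP|Pp
P/I-2 un ·: PP|Pp
P/II-1 un I-1×I-2: PP|Pp
P/II-2 ? I-1×I-2: PP|Pp|pp
⇒ P over [I-1,I-2,II-1,II-2]: 15 consistent

I-2 ∈ {Bb Nn PP, Bb Nn Pp}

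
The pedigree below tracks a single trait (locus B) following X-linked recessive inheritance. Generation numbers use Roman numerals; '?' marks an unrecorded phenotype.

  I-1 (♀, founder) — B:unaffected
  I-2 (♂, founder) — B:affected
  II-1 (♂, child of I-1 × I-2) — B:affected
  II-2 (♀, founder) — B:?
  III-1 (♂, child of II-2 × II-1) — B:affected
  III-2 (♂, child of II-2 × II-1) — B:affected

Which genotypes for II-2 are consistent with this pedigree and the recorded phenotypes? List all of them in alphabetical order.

B/I-1 un ·: X^BX^b
B/I-2 aff ·: X^bY
B/II-1 aff I-1×I-2: X^bY
B/II-2 ? ·: X^BX^b|X^bX^b
B/III-1 aff II-2×II-1: X^bY
B/III-2 aff II-2×II-1: X^bY
⇒ B over [I-1,I-2,II-1,II-2,III-1,III-2]: 2 consistent

II-2 ∈ {X^BX^b, X^bX^b}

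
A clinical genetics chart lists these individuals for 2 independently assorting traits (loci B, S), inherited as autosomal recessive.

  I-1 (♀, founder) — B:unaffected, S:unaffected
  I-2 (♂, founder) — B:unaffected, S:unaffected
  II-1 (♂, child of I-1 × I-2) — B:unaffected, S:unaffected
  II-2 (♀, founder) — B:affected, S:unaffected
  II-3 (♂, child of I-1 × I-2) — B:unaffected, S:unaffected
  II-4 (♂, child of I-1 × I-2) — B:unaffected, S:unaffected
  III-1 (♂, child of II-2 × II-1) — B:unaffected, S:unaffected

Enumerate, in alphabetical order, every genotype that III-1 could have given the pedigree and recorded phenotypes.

B/I-1 un ·: BB|Bb
B/I-2 un ·: BB|Bb
B/II-1 un I-1×I-2: BB|Bb
B/II-2 aff ·: bb
B/II-3 un I-1×I-2: BB|Bb
B/II-4 un I-1×I-2: BB|Bb
B/III-1 un II-2×II-1: Bb
⇒ B over [I-1,I-2,II-1,II-2,II-3,II-4,III-1]: 25 consistent
S/I-1 un ·: SS|Ss
S/I-2 un ·: SS|Ss
S/II-1 un I-1×I-2: SS|Ss
S/II-2 un ·: SS|Ss
S/II-3 un I-1×I-2: SS|Ss
S/II-4 un I-1×I-2: SS|Ss
S/III-1 un II-2×II-1: SS|Ss
⇒ S over [I-1,I-2,II-1,II-2,II-3,II-4,III-1]: 87 consistent

III-1 ∈ {Bb SS, Bb Ss}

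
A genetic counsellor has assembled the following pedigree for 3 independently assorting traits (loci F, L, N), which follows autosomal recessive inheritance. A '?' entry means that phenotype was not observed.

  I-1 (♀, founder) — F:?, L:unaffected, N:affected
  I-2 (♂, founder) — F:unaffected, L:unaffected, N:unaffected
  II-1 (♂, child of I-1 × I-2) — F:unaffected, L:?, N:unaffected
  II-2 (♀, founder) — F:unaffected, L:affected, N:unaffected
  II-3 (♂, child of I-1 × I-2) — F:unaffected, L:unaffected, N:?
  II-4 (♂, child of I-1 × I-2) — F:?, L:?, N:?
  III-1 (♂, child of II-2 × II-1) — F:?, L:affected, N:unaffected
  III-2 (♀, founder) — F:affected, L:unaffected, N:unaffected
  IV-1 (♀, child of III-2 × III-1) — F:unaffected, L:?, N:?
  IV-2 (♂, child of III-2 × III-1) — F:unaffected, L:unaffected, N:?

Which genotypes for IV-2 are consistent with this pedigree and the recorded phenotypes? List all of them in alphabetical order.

F/I-1 ? ·: FF|Ff|ff
F/I-2 un ·: FF|Ff
F/II-1 un I-1×I-2: FF|Ff
F/II-2 un ·: FF|Ff
F/II-3 un I-1×I-2: FF|Ff
F/II-4 ? I-1×I-2: FF|Ff|ff
F/III-1 ? II-2×II-1: FF|Ff
F/III-2 aff ·: ff
F/IV-1 un III-2×III-1: Ff
F/IV-2 un III-2×III-1: Ff
⇒ F over [I-1,I-2,II-1,II-2,II-3,II-4,III-1,III-2,IV-1,IV-2]: 113 consistent
L/I-1 un ·: LL|Ll
L/I-2 un ·: LL|Ll
L/II-1 ? I-1×I-2: Ll|ll
L/II-2 aff ·: ll
L/II-3 un I-1×I-2: LL|Ll
L/II-4 ? I-1×I-2: LL|Ll|ll
L/III-1 aff II-2×II-1: ll
L/III-2 un ·: LL|Ll
L/IV-1 ? III-2×III-1: Ll|ll
L/IV-2 un III-2×III-1: Ll
⇒ L over [I-1,I-2,II-1,II-2,II-3,II-4,III-1,III-2,IV-1,IV-2]: 60 consistent
N/I-1 aff ·: nn
N/I-2 un ·: NN|Nn
N/II-1 un I-1×I-2: Nn
N/II-2 un ·: NN|Nn
N/II-3 ? I-1×I-2: Nn|nn
N/II-4 ? I-1×I-2: Nn|nn
N/III-1 un II-2×II-1: NN|Nn
N/III-2 un ·: NN|Nn
N/IV-1 ? III-2×III-1: NN|Nn|nn
N/IV-2 ? III-2×III-1: NN|Nn|nn
⇒ N over [I-1,I-2,II-1,II-2,II-3,II-4,III-1,III-2,IV-1,IV-2]: 180 consistent

IV-2 ∈ {Ff Ll NN, Ff Ll Nn, Ff Ll nn}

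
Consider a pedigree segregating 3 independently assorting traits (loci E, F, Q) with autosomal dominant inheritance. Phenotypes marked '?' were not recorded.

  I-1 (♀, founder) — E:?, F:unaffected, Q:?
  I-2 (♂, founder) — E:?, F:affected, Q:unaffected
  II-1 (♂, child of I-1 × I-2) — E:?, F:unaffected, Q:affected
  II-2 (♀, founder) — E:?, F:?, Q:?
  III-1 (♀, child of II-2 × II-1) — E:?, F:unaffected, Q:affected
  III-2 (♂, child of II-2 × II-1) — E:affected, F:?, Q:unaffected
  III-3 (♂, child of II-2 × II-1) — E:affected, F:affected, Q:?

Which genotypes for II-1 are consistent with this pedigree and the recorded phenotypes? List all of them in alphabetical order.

E/I-1 ? ·: ee|Ee|EE
E/I-2 ? ·: ee|Ee|EE
E/II-1 ? I-1×I-2: ee|Ee|EE
E/II-2 ? ·: ee|Ee|EE
E/III-1 ? II-2×II-1: ee|Ee|EE
E/III-2 aff II-2×II-1: Ee|EE
E/III-3 aff II-2×II-1: Ee|EE
⇒ E over [I-1,I-2,II-1,II-2,III-1,III-2,III-3]: 206 consistent
F/I-1 un ·: ff
F/I-2 aff ·: Ff
F/II-1 un I-1×I-2: ff
F/II-2 ? ·: Ff
F/III-1 un II-2×II-1: ff
F/III-2 ? II-2×II-1: ff|Ff
F/III-3 aff II-2×II-1: Ff
⇒ F over [I-1,I-2,II-1,II-2,III-1,III-2,III-3]: 2 consistent
Q/I-1 ? ·: Qq|QQ
Q/I-2 un ·: qq
Q/II-1 aff I-1×I-2: Qq
Q/II-2 ? ·: qq|Qq
Q/III-1 aff II-2×II-1: Qq|QQ
Q/III-2 un II-2×II-1: qq
Q/III-3 ? II-2×II-1: qq|Qq|QQ
⇒ Q over [I-1,I-2,II-1,II-2,III-1,III-2,III-3]: 16 consistent

II-1 ∈ {EE ff Qq, Ee ff Qq, ee ff Qq}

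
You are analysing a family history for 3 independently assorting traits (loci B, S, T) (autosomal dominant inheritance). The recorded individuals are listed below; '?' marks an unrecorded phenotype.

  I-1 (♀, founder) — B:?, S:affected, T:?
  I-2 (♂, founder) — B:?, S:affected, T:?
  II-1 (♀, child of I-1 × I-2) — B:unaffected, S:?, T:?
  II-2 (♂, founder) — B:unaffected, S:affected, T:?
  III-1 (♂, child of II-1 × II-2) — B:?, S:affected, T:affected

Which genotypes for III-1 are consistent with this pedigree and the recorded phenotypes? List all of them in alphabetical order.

B/I-1 ? ·: bb|Bb
B/I-2 ? ·: bb|Bb
B/II-1 un I-1×I-2: bb
B/II-2 un ·: bb
B/III-1 ? II-1×II-2: bb
⇒ B over [I-1,I-2,II-1,II-2,III-1]: 4 consistent
S/I-1 aff ·: Ss|SS
S/I-2 aff ·: Ss|SS
S/II-1 ? I-1×I-2: ss|Ss|SS
S/II-2 aff ·: Ss|SS
S/III-1 aff II-1×II-2: Ss|SS
⇒ S over [I-1,I-2,II-1,II-2,III-1]: 26 consistent
T/I-1 ? ·: tt|Tt|TT
T/I-2 ? ·: tt|Tt|TT
T/II-1 ? I-1×I-2: tt|Tt|TT
T/II-2 ? ·: tt|Tt|TT
T/III-1 aff II-1×II-2: Tt|TT
⇒ T over [I-1,I-2,II-1,II-2,III-1]: 59 consistent

III-1 ∈ {bb SS TT, bb SS Tt, bb Ss TT, bb Ss Tt}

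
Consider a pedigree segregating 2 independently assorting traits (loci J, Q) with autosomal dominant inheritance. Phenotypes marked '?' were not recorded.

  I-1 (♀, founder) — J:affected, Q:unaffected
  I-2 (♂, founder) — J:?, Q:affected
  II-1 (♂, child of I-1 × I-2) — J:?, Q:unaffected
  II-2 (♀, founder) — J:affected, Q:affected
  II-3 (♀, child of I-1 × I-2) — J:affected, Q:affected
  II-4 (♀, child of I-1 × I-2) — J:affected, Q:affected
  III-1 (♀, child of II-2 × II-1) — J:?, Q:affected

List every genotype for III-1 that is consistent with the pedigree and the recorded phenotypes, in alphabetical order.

III-1 ∈ {JJ Qq, Jj Qq, jj Qq}

J/I-1 aff ·: Jj|JJ
J/I-2 ? ·: jj|Jj|JJ
J/II-1 ? I-1×I-2: jj|Jj|JJ
J/II-2 aff ·: Jj|JJ
J/II-3 aff I-1×I-2: Jj|JJ
J/II-4 aff I-1×I-2: Jj|JJ
J/III-1 ? II-2×II-1: jj|Jj|JJ
⇒ J over [I-1,I-2,II-1,II-2,II-3,II-4,III-1]: 124 consistent
Q/I-1 un ·: qq
Q/I-2 aff ·: Qq
Q/II-1 un I-1×I-2: qq
Q/II-2 aff ·: Qq|QQ
Q/II-3 aff I-1×I-2: Qq
Q/II-4 aff I-1×I-2: Qq
Q/III-1 aff II-2×II-1: Qq
⇒ Q over [I-1,I-2,II-1,II-2,II-3,II-4,III-1]: 2 consistent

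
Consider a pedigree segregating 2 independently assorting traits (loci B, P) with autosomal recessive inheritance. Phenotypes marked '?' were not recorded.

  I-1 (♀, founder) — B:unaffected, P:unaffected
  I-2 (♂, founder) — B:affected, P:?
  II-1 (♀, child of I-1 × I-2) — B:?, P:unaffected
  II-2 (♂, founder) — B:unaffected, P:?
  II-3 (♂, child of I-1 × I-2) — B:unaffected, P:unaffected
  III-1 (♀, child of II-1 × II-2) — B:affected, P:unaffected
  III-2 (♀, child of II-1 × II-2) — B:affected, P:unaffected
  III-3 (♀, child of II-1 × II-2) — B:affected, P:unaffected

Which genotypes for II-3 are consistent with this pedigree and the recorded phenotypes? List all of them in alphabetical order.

II-3 ∈ {Bb PP, Bb Pp}

B/I-1 un ·: BB|Bb
B/I-2 aff ·: bb
B/II-1 ? I-1×I-2: Bb|bb
B/II-2 un ·: Bb
B/II-3 un I-1×I-2: Bb
B/III-1 aff II-1×II-2: bb
B/III-2 aff II-1×II-2: bb
B/III-3 aff II-1×II-2: bb
⇒ B over [I-1,I-2,II-1,II-2,II-3,III-1,III-2,III-3]: 3 consistent
P/I-1 un ·: PP|Pp
P/I-2 ? ·: PP|Pp|pp
P/II-1 un I-1×I-2: PP|Pp
P/II-2 ? ·: PP|Pp|pp
P/II-3 un I-1×I-2: PP|Pp
P/III-1 un II-1×II-2: PP|Pp
P/III-2 un II-1×II-2: PP|Pp
P/III-3 un II-1×II-2: PP|Pp
⇒ P over [I-1,I-2,II-1,II-2,II-3,III-1,III-2,III-3]: 206 consistent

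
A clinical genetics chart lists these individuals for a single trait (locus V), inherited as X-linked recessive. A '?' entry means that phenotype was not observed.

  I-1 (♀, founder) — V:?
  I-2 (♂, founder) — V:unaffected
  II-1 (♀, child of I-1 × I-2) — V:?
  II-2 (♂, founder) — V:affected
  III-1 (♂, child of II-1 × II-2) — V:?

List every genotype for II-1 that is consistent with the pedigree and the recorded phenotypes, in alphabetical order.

II-1 ∈ {X^VX^V, X^VX^v}

V/I-1 ? ·: X^VX^V|X^VX^v|X^vX^v
V/I-2 un ·: X^VY
V/II-1 ? I-1×I-2: X^VX^V|X^VX^v
V/II-2 aff ·: X^vY
V/III-1 ? II-1×II-2: X^VY|X^vY
⇒ V over [I-1,I-2,II-1,II-2,III-1]: 6 consistent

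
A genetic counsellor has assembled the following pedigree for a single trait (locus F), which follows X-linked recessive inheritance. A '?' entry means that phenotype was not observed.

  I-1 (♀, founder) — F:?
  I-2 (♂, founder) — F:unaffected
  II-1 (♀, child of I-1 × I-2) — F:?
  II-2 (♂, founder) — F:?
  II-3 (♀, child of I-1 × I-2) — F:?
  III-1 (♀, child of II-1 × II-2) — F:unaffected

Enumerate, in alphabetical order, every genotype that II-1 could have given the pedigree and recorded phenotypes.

II-1 ∈ {X^FX^F, X^FX^f}

F/I-1 ? ·: X^FX^F|X^FX^f|X^fX^f
F/I-2 un ·: X^FY
F/II-1 ? I-1×I-2: X^FX^F|X^FX^f
F/II-2 ? ·: X^FY|X^fY
F/II-3 ? I-1×I-2: X^FX^F|X^FX^f
F/III-1 un II-1×II-2: X^FX^F|X^FX^f
⇒ F over [I-1,I-2,II-1,II-2,II-3,III-1]: 15 consistent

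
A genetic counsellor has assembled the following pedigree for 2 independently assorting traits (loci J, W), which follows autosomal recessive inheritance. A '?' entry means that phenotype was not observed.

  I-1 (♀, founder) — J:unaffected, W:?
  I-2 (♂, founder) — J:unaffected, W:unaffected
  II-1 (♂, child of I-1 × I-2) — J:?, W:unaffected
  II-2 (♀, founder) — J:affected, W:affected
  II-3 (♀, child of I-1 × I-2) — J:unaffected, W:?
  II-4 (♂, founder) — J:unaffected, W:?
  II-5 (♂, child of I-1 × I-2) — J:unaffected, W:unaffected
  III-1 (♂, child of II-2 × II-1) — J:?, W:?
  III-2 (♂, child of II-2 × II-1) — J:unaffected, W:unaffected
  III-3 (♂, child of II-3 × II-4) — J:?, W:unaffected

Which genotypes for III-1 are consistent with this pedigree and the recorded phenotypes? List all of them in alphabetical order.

J/I-1 un ·: JJ|Jj
J/I-2 un ·: JJ|Jj
J/II-1 ? I-1×I-2: JJ|Jj
J/II-2 aff ·: jj
J/II-3 un I-1×I-2: JJ|Jj
J/II-4 un ·: JJ|Jj
J/II-5 un I-1×I-2: JJ|Jj
J/III-1 ? II-2×II-1: Jj|jj
J/III-2 un II-2×II-1: Jj
J/III-3 ? II-3×II-4: JJ|Jj|jj
⇒ J over [I-1,I-2,II-1,II-2,II-3,II-4,II-5,III-1,III-2,III-3]: 147 consistent
W/I-1 ? ·: WW|Ww|ww
W/I-2 un ·: WW|Ww
W/II-1 un I-1×I-2: WW|Ww
W/II-2 aff ·: ww
W/II-3 ? I-1×I-2: WW|Ww|ww
W/II-4 ? ·: WW|Ww|ww
W/II-5 un I-1×I-2: WW|Ww
W/III-1 ? II-2×II-1: Ww|ww
W/III-2 un II-2×II-1: Ww
W/III-3 un II-3×II-4: WW|Ww
⇒ W over [I-1,I-2,II-1,II-2,II-3,II-4,II-5,III-1,III-2,III-3]: 202 consistent

III-1 ∈ {Jj Ww, Jj ww, jj Ww, jj ww}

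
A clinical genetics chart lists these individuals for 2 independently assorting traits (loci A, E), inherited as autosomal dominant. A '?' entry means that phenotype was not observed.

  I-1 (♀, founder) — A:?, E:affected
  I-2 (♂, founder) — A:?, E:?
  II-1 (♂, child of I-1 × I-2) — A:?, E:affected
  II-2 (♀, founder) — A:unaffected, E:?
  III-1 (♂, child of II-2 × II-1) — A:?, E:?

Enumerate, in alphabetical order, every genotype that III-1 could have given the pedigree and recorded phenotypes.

III-1 ∈ {Aa EE, Aa Ee, Aa ee, aa EE, aa Ee, aa ee}

A/I-1 ? ·: aa|Aa|AA
A/I-2 ? ·: aa|Aa|AA
A/II-1 ? I-1×I-2: aa|Aa|AA
A/II-2 un ·: aa
A/III-1 ? II-2×II-1: aa|Aa
⇒ A over [I-1,I-2,II-1,II-2,III-1]: 22 consistent
E/I-1 aff ·: Ee|EE
E/I-2 ? ·: ee|Ee|EE
E/II-1 aff I-1×I-2: Ee|EE
E/II-2 ? ·: ee|Ee|EE
E/III-1 ? II-2×II-1: ee|Ee|EE
⇒ E over [I-1,I-2,II-1,II-2,III-1]: 51 consistent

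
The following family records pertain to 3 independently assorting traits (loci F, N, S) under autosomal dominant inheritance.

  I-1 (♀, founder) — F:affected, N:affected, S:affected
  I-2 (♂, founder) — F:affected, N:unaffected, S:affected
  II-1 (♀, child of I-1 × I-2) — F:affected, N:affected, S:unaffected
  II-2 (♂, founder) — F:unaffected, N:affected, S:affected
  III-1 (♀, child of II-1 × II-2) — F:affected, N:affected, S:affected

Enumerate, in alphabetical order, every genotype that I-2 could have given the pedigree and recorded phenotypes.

I-2 ∈ {FF nn Ss, Ff nn Ss}

F/I-1 aff ·: Ff|FF
F/I-2 aff ·: Ff|FF
F/II-1 aff I-1×I-2: Ff|FF
F/II-2 un ·: ff
F/III-1 aff II-1×II-2: Ff
⇒ F over [I-1,I-2,II-1,II-2,III-1]: 7 consistent
N/I-1 aff ·: Nn|NN
N/I-2 un ·: nn
N/II-1 aff I-1×I-2: Nn
N/II-2 aff ·: Nn|NN
N/III-1 aff II-1×II-2: Nn|NN
⇒ N over [I-1,I-2,II-1,II-2,III-1]: 8 consistent
S/I-1 aff ·: Ss
S/I-2 aff ·: Ss
S/II-1 un I-1×I-2: ss
S/II-2 aff ·: Ss|SS
S/III-1 aff II-1×II-2: Ss
⇒ S over [I-1,I-2,II-1,II-2,III-1]: 2 consistent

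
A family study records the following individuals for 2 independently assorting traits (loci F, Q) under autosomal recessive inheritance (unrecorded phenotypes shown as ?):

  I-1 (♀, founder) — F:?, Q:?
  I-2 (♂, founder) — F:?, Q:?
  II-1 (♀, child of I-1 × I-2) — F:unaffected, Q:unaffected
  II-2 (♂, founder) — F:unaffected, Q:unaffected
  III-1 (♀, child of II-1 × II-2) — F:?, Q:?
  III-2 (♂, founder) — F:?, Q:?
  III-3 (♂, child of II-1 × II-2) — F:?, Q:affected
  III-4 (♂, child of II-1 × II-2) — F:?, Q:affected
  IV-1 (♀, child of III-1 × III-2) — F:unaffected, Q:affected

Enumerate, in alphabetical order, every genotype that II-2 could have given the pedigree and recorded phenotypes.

F/I-1 ? ·: FF|Ff|ff
F/I-2 ? ·: FF|Ff|ff
F/II-1 un I-1×I-2: FF|Ff
F/II-2 un ·: FF|Ff
F/III-1 ? II-1×II-2: FF|Ff|ff
F/III-2 ? ·: FF|Ff|ff
F/III-3 ? II-1×II-2: FF|Ff|ff
F/III-4 ? II-1×II-2: FF|Ff|ff
F/IV-1 un III-1×III-2: FF|Ff
⇒ F over [I-1,I-2,II-1,II-2,III-1,III-2,III-3,III-4,IV-1]: 1105 consistent
Q/I-1 ? ·: QQ|Qq|qq
Q/I-2 ? ·: QQ|Qq|qq
Q/II-1 un I-1×I-2: Qq
Q/II-2 un ·: Qq
Q/III-1 ? II-1×II-2: Qq|qq
Q/III-2 ? ·: Qq|qq
Q/III-3 aff II-1×II-2: qq
Q/III-4 aff II-1×II-2: qq
Q/IV-1 aff III-1×III-2: qq
⇒ Q over [I-1,I-2,II-1,II-2,III-1,III-2,III-3,III-4,IV-1]: 28 consistent

II-2 ∈ {FF Qq, Ff Qq}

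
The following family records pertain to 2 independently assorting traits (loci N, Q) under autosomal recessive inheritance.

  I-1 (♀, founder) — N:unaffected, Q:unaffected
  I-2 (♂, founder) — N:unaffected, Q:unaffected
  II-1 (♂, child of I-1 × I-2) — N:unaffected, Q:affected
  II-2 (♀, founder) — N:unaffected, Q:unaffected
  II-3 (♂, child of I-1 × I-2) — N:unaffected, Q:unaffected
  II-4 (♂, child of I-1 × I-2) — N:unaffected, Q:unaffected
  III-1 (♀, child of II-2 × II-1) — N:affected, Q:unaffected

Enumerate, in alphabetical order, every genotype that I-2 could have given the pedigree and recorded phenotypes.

I-2 ∈ {NN Qq, Nn Qq}

N/I-1 un ·: NN|Nn
N/I-2 un ·: NN|Nn
N/II-1 un I-1×I-2: Nn
N/II-2 un ·: Nn
N/II-3 un I-1×I-2: NN|Nn
N/II-4 un I-1×I-2: NN|Nn
N/III-1 aff II-2×II-1: nn
⇒ N over [I-1,I-2,II-1,II-2,II-3,II-4,III-1]: 12 consistent
Q/I-1 un ·: Qq
Q/I-2 un ·: Qq
Q/II-1 aff I-1×I-2: qq
Q/II-2 un ·: QQ|Qq
Q/II-3 un I-1×I-2: QQ|Qq
Q/II-4 un I-1×I-2: QQ|Qq
Q/III-1 un II-2×II-1: Qq
⇒ Q over [I-1,I-2,II-1,II-2,II-3,II-4,III-1]: 8 consistent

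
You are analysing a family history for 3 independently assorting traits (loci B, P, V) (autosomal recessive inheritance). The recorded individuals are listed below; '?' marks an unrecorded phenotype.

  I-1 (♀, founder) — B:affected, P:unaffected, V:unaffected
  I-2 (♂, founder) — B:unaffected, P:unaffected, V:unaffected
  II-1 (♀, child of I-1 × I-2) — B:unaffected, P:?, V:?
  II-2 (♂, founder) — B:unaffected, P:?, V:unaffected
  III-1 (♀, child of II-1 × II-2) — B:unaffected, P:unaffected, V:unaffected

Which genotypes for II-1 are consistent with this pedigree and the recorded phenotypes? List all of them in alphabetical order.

II-1 ∈ {Bb PP VV, Bb PP Vv, Bb PP vv, Bb Pp VV, Bb Pp Vv, Bb Pp vv, Bb pp VV, Bb pp Vv, Bb pp vv}

B/I-1 aff ·: bb
B/I-2 un ·: BB|Bb
B/II-1 un I-1×I-2: Bb
B/II-2 un ·: BB|Bb
B/III-1 un II-1×II-2: BB|Bb
⇒ B over [I-1,I-2,II-1,II-2,III-1]: 8 consistent
P/I-1 un ·: PP|Pp
P/I-2 un ·: PP|Pp
P/II-1 ? I-1×I-2: PP|Pp|pp
P/II-2 ? ·: PP|Pp|pp
P/III-1 un II-1×II-2: PP|Pp
⇒ P over [I-1,I-2,II-1,II-2,III-1]: 33 consistent
V/I-1 un ·: VV|Vv
V/I-2 un ·: VV|Vv
V/II-1 ? I-1×I-2: VV|Vv|vv
V/II-2 un ·: VV|Vv
V/III-1 un II-1×II-2: VV|Vv
⇒ V over [I-1,I-2,II-1,II-2,III-1]: 26 consistent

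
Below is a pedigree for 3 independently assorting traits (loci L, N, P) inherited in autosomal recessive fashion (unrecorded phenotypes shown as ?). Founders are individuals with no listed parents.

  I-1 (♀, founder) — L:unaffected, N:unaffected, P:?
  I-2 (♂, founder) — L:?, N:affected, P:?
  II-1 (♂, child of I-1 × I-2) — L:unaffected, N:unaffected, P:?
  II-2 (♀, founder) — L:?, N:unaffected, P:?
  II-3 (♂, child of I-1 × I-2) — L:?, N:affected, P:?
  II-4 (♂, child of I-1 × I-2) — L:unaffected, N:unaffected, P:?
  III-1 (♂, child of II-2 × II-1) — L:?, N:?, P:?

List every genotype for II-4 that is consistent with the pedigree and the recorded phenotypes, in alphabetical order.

II-4 ∈ {LL Nn PP, LL Nn Pp, LL Nn pp, Ll Nn PP, Ll Nn Pp, Ll Nn pp}

L/I-1 un ·: LL|Ll
L/I-2 ? ·: LL|Ll|ll
L/II-1 un I-1×I-2: LL|Ll
L/II-2 ? ·: LL|Ll|ll
L/II-3 ? I-1×I-2: LL|Ll|ll
L/II-4 un I-1×I-2: LL|Ll
L/III-1 ? II-2×II-1: LL|Ll|ll
⇒ L over [I-1,I-2,II-1,II-2,II-3,II-4,III-1]: 179 consistent
N/I-1 un ·: Nn
N/I-2 aff ·: nn
N/II-1 un I-1×I-2: Nn
N/II-2 un ·: NN|Nn
N/II-3 aff I-1×I-2: nn
N/II-4 un I-1×I-2: Nn
N/III-1 ? II-2×II-1: NN|Nn|nn
⇒ N over [I-1,I-2,II-1,II-2,II-3,II-4,III-1]: 5 consistent
P/I-1 ? ·: PP|Pp|pp
P/I-2 ? ·: PP|Pp|pp
P/II-1 ? I-1×I-2: PP|Pp|pp
P/II-2 ? ·: PP|Pp|pp
P/II-3 ? I-1×I-2: PP|Pp|pp
P/II-4 ? I-1×I-2: PP|Pp|pp
P/III-1 ? II-2×II-1: PP|Pp|pp
⇒ P over [I-1,I-2,II-1,II-2,II-3,II-4,III-1]: 333 consistent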